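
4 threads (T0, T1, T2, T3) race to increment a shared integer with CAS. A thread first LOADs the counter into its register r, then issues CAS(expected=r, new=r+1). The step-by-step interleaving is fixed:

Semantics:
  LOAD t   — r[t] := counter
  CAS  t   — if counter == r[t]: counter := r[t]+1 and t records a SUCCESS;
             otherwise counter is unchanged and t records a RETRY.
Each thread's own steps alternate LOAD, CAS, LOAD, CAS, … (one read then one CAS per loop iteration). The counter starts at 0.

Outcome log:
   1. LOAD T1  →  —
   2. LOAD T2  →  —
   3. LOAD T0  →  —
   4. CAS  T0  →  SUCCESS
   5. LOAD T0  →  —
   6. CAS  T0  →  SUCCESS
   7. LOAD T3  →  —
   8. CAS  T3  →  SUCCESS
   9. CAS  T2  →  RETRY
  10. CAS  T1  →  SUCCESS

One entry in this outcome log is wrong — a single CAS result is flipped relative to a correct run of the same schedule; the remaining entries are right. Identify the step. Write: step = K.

step = 10

Re-executing:
[1] T1.load  rd  (counter 0, T1.r 0)
[2] T2.load  rd  (counter 0, T2.r 0)
[3] T0.load  rd  (counter 0, T0.r 0)
[4] T0.cas  hit  (counter 1, T0.r 0)
[5] T0.load  rd  (counter 1, T0.r 1)
[6] T0.cas  hit  (counter 2, T0.r 1)
[7] T3.load  rd  (counter 2, T3.r 2)
[8] T3.cas  hit  (counter 3, T3.r 2)
[9] T2.cas  miss  (counter 3, T2.r 0)
[10] T1.cas  miss  (counter 3, T1.r 0)
Log disagrees first at step 10.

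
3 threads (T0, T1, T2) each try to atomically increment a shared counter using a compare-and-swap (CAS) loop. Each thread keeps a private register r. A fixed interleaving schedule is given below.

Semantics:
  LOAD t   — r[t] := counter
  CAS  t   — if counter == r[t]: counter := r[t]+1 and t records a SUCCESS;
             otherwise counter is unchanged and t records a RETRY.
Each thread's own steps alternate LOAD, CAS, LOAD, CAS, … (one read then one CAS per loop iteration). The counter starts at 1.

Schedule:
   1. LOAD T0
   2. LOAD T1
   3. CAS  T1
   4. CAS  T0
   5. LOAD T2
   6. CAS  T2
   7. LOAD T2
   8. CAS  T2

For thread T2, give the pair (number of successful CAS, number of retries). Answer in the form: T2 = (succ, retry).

T2 = (2, 0)

T0 LOAD — after: cnt=1, r=1 — load
T1 LOAD — after: cnt=1, r=1 — load
T1 CAS — after: cnt=2, r=1 — ok
T0 CAS — after: cnt=2, r=1 — retry
T2 LOAD — after: cnt=2, r=2 — load
T2 CAS — after: cnt=3, r=2 — ok
T2 LOAD — after: cnt=3, r=3 — load
T2 CAS — after: cnt=4, r=3 — ok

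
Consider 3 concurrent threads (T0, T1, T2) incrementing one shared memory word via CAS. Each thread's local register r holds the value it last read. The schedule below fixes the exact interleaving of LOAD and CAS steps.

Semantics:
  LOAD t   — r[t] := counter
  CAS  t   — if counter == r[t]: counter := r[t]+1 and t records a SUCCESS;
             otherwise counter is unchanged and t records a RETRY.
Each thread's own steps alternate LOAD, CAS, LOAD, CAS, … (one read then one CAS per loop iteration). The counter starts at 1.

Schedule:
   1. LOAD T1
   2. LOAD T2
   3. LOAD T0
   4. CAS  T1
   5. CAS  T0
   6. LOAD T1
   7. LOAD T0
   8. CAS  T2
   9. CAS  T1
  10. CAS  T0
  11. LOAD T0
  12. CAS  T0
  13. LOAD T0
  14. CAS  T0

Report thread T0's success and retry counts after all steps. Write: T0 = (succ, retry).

[1] T1.load  rd  (counter 1, T1.r 1)
[2] T2.load  rd  (counter 1, T2.r 1)
[3] T0.load  rd  (counter 1, T0.r 1)
[4] T1.cas  hit  (counter 2, T1.r 1)
[5] T0.cas  miss  (counter 2, T0.r 1)
[6] T1.load  rd  (counter 2, T1.r 2)
[7] T0.load  rd  (counter 2, T0.r 2)
[8] T2.cas  miss  (counter 2, T2.r 1)
[9] T1.cas  hit  (counter 3, T1.r 2)
[10] T0.cas  miss  (counter 3, T0.r 2)
[11] T0.load  rd  (counter 3, T0.r 3)
[12] T0.cas  hit  (counter 4, T0.r 3)
[13] T0.load  rd  (counter 4, T0.r 4)
[14] T0.cas  hit  (counter 5, T0.r 4)

T0 = (2, 2)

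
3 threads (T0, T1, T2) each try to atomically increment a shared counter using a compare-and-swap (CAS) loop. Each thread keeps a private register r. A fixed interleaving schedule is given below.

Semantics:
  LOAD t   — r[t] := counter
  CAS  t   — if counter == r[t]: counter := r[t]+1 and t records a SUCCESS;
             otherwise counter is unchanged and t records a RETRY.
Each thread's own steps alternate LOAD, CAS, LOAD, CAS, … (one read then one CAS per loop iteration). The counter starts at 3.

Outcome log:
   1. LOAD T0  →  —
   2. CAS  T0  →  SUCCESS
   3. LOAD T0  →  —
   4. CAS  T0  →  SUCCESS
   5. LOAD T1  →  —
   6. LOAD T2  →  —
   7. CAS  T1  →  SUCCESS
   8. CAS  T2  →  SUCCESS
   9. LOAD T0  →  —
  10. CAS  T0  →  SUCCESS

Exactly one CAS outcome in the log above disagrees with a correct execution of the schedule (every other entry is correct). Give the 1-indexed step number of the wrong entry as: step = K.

step = 8

Reference trace:
1. LOAD T0 → mem=3 r[T0]=3 [LOAD]
2. CAS T0 → mem=4 r[T0]=3 [OK]
3. LOAD T0 → mem=4 r[T0]=4 [LOAD]
4. CAS T0 → mem=5 r[T0]=4 [OK]
5. LOAD T1 → mem=5 r[T1]=5 [LOAD]
6. LOAD T2 → mem=5 r[T2]=5 [LOAD]
7. CAS T1 → mem=6 r[T1]=5 [OK]
8. CAS T2 → mem=6 r[T2]=5 [RETRY]
9. LOAD T0 → mem=6 r[T0]=6 [LOAD]
10. CAS T0 → mem=7 r[T0]=6 [OK]
Log disagrees first at step 8.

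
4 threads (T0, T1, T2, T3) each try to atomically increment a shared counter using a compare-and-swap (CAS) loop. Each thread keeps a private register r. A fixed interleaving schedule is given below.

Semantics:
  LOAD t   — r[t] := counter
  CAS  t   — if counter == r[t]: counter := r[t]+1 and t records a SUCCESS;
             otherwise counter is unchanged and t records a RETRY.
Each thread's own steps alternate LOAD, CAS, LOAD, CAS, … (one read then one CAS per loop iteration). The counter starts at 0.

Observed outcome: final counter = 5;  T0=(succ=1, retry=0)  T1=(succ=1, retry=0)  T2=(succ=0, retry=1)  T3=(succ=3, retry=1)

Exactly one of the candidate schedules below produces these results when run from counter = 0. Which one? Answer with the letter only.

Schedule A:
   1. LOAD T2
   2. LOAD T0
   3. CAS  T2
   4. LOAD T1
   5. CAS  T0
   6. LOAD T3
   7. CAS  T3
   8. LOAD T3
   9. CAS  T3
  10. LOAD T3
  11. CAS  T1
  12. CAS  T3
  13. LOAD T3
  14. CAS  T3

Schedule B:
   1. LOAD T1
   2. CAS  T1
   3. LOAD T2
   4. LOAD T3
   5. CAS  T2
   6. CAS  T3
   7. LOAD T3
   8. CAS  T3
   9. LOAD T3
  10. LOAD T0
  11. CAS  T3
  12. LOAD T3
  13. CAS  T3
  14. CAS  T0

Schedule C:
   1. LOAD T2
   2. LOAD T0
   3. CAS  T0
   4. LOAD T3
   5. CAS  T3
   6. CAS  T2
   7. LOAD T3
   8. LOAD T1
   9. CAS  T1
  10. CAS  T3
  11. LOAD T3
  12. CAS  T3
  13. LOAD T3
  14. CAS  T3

Run C:
1. LOAD T2 → mem=0 r[T2]=0 [LOAD]
2. LOAD T0 → mem=0 r[T0]=0 [LOAD]
3. CAS T0 → mem=1 r[T0]=0 [OK]
4. LOAD T3 → mem=1 r[T3]=1 [LOAD]
5. CAS T3 → mem=2 r[T3]=1 [OK]
6. CAS T2 → mem=2 r[T2]=0 [RETRY]
7. LOAD T3 → mem=2 r[T3]=2 [LOAD]
8. LOAD T1 → mem=2 r[T1]=2 [LOAD]
9. CAS T1 → mem=3 r[T1]=2 [OK]
10. CAS T3 → mem=3 r[T3]=2 [RETRY]
11. LOAD T3 → mem=3 r[T3]=3 [LOAD]
12. CAS T3 → mem=4 r[T3]=3 [OK]
13. LOAD T3 → mem=4 r[T3]=4 [LOAD]
14. CAS T3 → mem=5 r[T3]=4 [OK]

C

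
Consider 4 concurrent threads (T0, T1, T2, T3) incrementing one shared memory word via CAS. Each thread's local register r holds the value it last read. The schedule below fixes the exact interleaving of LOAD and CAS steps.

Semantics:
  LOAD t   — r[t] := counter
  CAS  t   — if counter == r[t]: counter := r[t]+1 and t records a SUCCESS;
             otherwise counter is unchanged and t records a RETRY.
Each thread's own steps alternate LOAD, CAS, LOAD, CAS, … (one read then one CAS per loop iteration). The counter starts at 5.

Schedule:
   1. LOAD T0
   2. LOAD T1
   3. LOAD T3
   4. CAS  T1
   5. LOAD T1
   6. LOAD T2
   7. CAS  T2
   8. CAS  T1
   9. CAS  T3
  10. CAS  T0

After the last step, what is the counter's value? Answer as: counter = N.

counter = 7

step 1: T0 LOAD ⇒ load; ctr=5 reg=5
step 2: T1 LOAD ⇒ load; ctr=5 reg=5
step 3: T3 LOAD ⇒ load; ctr=5 reg=5
step 4: T1 CAS ⇒ ok; ctr=6 reg=5
step 5: T1 LOAD ⇒ load; ctr=6 reg=6
step 6: T2 LOAD ⇒ load; ctr=6 reg=6
step 7: T2 CAS ⇒ ok; ctr=7 reg=6
step 8: T1 CAS ⇒ retry; ctr=7 reg=6
step 9: T3 CAS ⇒ retry; ctr=7 reg=5
step 10: T0 CAS ⇒ retry; ctr=7 reg=5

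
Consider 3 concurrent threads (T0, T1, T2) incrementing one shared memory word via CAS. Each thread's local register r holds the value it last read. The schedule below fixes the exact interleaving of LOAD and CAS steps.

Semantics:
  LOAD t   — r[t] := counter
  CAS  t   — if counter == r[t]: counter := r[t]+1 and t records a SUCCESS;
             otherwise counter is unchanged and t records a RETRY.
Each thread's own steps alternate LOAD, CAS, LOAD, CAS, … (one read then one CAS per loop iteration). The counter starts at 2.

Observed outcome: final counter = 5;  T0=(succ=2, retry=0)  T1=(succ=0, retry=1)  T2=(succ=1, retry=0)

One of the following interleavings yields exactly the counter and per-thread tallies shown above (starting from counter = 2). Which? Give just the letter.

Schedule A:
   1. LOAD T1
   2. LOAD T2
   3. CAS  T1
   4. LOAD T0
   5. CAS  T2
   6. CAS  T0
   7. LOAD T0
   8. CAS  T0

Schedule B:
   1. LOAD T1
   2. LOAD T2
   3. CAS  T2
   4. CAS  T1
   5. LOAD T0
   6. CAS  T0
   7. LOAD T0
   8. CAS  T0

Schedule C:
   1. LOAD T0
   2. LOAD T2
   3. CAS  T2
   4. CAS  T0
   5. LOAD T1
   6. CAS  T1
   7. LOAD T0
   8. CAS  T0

B

Tracing schedule B:
#1 T1 reads 2
#2 T2 reads 2
#3 T2 CAS(2→3) writes; counter now 3
#4 T1 CAS(2→3) fails; counter now 3
#5 T0 reads 3
#6 T0 CAS(3→4) writes; counter now 4
#7 T0 reads 4
#8 T0 CAS(4→5) writes; counter now 5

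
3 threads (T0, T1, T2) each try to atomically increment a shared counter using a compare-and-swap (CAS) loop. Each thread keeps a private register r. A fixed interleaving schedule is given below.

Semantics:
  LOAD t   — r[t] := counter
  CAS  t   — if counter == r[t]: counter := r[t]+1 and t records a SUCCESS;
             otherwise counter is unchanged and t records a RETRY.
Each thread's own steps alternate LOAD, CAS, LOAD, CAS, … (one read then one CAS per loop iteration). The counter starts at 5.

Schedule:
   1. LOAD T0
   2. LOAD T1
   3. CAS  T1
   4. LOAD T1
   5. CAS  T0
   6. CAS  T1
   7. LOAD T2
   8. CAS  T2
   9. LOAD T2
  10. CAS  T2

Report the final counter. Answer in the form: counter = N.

counter = 9

   1) LOAD T0:  M=5  r_T0=5
   2) LOAD T1:  M=5  r_T1=5
   3) CAS  T1:  M=6  r_T1=5 ✓
   4) LOAD T1:  M=6  r_T1=6
   5) CAS  T0:  M=6  r_T0=5 ✗
   6) CAS  T1:  M=7  r_T1=6 ✓
   7) LOAD T2:  M=7  r_T2=7
   8) CAS  T2:  M=8  r_T2=7 ✓
   9) LOAD T2:  M=8  r_T2=8
  10) CAS  T2:  M=9  r_T2=8 ✓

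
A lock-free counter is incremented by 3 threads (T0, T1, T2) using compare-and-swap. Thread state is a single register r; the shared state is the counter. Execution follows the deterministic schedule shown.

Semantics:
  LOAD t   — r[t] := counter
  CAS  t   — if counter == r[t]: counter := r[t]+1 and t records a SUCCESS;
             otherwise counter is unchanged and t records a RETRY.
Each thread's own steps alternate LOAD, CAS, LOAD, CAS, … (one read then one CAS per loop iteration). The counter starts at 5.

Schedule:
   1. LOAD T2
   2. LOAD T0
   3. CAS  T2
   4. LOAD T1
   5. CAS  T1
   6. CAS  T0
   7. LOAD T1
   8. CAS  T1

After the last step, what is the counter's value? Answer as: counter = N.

counter = 8

#1 T2 reads 5
#2 T0 reads 5
#3 T2 CAS(5→6) writes; counter now 6
#4 T1 reads 6
#5 T1 CAS(6→7) writes; counter now 7
#6 T0 CAS(5→6) fails; counter now 7
#7 T1 reads 7
#8 T1 CAS(7→8) writes; counter now 8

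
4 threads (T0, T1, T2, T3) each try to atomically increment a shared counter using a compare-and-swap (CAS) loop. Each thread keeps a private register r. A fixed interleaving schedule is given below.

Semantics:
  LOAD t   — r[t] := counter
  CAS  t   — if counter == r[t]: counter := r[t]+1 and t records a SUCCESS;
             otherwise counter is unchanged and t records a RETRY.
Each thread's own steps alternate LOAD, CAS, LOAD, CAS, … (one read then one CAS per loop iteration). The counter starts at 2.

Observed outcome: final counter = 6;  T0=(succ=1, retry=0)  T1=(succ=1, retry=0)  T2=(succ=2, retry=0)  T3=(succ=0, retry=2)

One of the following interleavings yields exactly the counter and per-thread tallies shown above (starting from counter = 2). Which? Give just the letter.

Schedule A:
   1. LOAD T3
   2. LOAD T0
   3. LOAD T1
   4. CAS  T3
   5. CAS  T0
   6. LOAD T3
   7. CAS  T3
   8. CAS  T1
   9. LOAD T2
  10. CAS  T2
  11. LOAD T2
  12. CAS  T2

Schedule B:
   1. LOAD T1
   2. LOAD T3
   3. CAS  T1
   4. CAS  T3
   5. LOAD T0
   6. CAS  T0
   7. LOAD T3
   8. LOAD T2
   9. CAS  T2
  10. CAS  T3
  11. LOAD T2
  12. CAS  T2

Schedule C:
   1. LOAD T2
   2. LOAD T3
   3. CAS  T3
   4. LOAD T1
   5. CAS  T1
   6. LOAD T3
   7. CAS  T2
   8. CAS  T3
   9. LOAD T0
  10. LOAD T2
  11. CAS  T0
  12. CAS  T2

Tracing schedule B:
step 1: T1 LOAD ⇒ load; ctr=2 reg=2
step 2: T3 LOAD ⇒ load; ctr=2 reg=2
step 3: T1 CAS ⇒ ok; ctr=3 reg=2
step 4: T3 CAS ⇒ retry; ctr=3 reg=2
step 5: T0 LOAD ⇒ load; ctr=3 reg=3
step 6: T0 CAS ⇒ ok; ctr=4 reg=3
step 7: T3 LOAD ⇒ load; ctr=4 reg=4
step 8: T2 LOAD ⇒ load; ctr=4 reg=4
step 9: T2 CAS ⇒ ok; ctr=5 reg=4
step 10: T3 CAS ⇒ retry; ctr=5 reg=4
step 11: T2 LOAD ⇒ load; ctr=5 reg=5
step 12: T2 CAS ⇒ ok; ctr=6 reg=5

B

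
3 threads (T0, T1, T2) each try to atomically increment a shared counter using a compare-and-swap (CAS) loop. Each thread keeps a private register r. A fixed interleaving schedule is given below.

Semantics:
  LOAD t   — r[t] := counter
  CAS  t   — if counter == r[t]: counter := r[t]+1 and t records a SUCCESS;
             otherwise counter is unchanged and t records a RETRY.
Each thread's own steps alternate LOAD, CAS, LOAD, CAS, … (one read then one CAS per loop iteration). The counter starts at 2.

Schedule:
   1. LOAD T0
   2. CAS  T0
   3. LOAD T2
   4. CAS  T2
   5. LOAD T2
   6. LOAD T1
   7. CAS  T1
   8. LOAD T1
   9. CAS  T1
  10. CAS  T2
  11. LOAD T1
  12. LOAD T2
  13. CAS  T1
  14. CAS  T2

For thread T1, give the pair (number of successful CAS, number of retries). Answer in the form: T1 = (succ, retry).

T1 = (3, 0)

[1] T0.load  rd  (counter 2, T0.r 2)
[2] T0.cas  hit  (counter 3, T0.r 2)
[3] T2.load  rd  (counter 3, T2.r 3)
[4] T2.cas  hit  (counter 4, T2.r 3)
[5] T2.load  rd  (counter 4, T2.r 4)
[6] T1.load  rd  (counter 4, T1.r 4)
[7] T1.cas  hit  (counter 5, T1.r 4)
[8] T1.load  rd  (counter 5, T1.r 5)
[9] T1.cas  hit  (counter 6, T1.r 5)
[10] T2.cas  miss  (counter 6, T2.r 4)
[11] T1.load  rd  (counter 6, T1.r 6)
[12] T2.load  rd  (counter 6, T2.r 6)
[13] T1.cas  hit  (counter 7, T1.r 6)
[14] T2.cas  miss  (counter 7, T2.r 6)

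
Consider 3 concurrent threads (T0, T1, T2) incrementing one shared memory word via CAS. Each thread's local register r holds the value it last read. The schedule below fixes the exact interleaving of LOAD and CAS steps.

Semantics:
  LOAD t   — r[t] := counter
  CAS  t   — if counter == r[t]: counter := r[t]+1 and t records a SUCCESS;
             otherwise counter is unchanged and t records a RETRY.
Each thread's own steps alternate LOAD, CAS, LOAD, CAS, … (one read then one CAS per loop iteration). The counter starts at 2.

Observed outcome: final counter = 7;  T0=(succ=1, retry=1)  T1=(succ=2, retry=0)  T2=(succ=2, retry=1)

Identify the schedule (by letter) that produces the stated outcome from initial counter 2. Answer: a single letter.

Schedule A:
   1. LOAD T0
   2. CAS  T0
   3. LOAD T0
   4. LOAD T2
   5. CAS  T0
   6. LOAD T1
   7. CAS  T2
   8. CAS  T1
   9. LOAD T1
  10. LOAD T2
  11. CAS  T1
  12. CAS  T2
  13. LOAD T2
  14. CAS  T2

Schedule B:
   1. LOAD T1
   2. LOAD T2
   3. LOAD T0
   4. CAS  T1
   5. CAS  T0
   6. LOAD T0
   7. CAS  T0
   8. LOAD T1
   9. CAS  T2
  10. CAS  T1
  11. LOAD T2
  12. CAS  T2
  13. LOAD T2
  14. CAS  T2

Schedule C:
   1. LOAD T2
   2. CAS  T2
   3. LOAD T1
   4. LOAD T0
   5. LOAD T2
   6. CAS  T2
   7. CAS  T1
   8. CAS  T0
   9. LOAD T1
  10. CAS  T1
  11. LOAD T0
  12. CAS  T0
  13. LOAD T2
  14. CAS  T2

B

Simulating candidate B:
[1] T1.load  rd  (counter 2, T1.r 2)
[2] T2.load  rd  (counter 2, T2.r 2)
[3] T0.load  rd  (counter 2, T0.r 2)
[4] T1.cas  hit  (counter 3, T1.r 2)
[5] T0.cas  miss  (counter 3, T0.r 2)
[6] T0.load  rd  (counter 3, T0.r 3)
[7] T0.cas  hit  (counter 4, T0.r 3)
[8] T1.load  rd  (counter 4, T1.r 4)
[9] T2.cas  miss  (counter 4, T2.r 2)
[10] T1.cas  hit  (counter 5, T1.r 4)
[11] T2.load  rd  (counter 5, T2.r 5)
[12] T2.cas  hit  (counter 6, T2.r 5)
[13] T2.load  rd  (counter 6, T2.r 6)
[14] T2.cas  hit  (counter 7, T2.r 6)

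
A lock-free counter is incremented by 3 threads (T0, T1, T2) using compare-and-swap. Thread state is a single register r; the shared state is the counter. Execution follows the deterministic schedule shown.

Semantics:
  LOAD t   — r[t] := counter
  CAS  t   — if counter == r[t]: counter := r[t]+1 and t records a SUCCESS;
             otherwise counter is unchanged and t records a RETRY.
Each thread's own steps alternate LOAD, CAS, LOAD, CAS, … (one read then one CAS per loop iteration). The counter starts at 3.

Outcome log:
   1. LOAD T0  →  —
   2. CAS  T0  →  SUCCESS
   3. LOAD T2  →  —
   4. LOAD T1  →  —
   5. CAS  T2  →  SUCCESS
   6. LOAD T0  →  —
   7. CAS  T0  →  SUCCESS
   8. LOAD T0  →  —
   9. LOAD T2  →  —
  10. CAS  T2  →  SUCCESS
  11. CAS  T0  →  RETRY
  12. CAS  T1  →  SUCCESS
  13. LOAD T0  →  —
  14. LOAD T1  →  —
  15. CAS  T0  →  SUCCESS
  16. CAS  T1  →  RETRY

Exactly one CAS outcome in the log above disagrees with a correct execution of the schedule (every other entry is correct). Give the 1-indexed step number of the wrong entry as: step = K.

Reference trace:
1. LOAD T0 → mem=3 r[T0]=3 [LOAD]
2. CAS T0 → mem=4 r[T0]=3 [OK]
3. LOAD T2 → mem=4 r[T2]=4 [LOAD]
4. LOAD T1 → mem=4 r[T1]=4 [LOAD]
5. CAS T2 → mem=5 r[T2]=4 [OK]
6. LOAD T0 → mem=5 r[T0]=5 [LOAD]
7. CAS T0 → mem=6 r[T0]=5 [OK]
8. LOAD T0 → mem=6 r[T0]=6 [LOAD]
9. LOAD T2 → mem=6 r[T2]=6 [LOAD]
10. CAS T2 → mem=7 r[T2]=6 [OK]
11. CAS T0 → mem=7 r[T0]=6 [RETRY]
12. CAS T1 → mem=7 r[T1]=4 [RETRY]
13. LOAD T0 → mem=7 r[T0]=7 [LOAD]
14. LOAD T1 → mem=7 r[T1]=7 [LOAD]
15. CAS T0 → mem=8 r[T0]=7 [OK]
16. CAS T1 → mem=8 r[T1]=7 [RETRY]
Mismatch at 12.

step = 12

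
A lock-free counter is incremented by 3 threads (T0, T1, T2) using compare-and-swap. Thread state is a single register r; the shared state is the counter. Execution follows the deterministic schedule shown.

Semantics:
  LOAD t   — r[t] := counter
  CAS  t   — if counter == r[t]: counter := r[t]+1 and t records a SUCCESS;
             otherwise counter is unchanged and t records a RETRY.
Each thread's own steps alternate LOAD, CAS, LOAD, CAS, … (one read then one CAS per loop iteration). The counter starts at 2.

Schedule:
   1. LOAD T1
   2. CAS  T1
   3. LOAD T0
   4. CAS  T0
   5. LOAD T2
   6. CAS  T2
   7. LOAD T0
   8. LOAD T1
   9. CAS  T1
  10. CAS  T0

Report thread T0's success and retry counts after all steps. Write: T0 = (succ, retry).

T1 LOAD — after: cnt=2, r=2 — load
T1 CAS — after: cnt=3, r=2 — ok
T0 LOAD — after: cnt=3, r=3 — load
T0 CAS — after: cnt=4, r=3 — ok
T2 LOAD — after: cnt=4, r=4 — load
T2 CAS — after: cnt=5, r=4 — ok
T0 LOAD — after: cnt=5, r=5 — load
T1 LOAD — after: cnt=5, r=5 — load
T1 CAS — after: cnt=6, r=5 — ok
T0 CAS — after: cnt=6, r=5 — retry

T0 = (1, 1)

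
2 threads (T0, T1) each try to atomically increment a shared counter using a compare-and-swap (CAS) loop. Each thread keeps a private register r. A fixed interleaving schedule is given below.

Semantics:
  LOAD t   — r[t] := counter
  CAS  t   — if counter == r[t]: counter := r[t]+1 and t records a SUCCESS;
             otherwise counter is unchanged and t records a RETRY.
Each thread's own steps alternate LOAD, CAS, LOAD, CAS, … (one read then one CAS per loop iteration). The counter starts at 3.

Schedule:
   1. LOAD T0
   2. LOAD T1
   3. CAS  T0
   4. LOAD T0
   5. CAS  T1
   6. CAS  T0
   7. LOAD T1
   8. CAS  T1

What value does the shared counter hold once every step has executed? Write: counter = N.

#1 T0 reads 3
#2 T1 reads 3
#3 T0 CAS(3→4) writes; counter now 4
#4 T0 reads 4
#5 T1 CAS(3→4) fails; counter now 4
#6 T0 CAS(4→5) writes; counter now 5
#7 T1 reads 5
#8 T1 CAS(5→6) writes; counter now 6

counter = 6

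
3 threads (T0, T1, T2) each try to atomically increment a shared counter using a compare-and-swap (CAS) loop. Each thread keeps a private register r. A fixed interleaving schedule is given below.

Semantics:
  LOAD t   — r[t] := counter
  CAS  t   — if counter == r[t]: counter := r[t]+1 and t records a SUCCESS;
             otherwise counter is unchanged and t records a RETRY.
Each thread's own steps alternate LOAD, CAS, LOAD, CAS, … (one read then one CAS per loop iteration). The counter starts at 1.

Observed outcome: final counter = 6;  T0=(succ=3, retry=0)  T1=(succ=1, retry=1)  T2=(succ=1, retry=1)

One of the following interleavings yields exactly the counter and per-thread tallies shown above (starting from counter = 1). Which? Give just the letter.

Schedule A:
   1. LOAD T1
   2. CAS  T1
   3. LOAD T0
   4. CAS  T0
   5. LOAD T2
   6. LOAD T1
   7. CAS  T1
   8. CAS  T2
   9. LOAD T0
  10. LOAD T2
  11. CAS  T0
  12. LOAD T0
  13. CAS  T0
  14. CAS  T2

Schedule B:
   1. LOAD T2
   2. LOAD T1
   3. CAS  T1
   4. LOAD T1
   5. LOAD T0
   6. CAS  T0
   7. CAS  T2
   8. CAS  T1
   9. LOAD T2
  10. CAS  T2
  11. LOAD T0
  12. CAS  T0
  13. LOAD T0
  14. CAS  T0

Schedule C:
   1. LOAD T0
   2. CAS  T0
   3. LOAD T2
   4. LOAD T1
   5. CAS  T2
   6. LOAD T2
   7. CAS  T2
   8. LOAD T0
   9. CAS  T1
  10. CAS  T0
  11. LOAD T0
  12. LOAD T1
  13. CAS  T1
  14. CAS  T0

B

Run B:
1. LOAD T2 → mem=1 r[T2]=1 [LOAD]
2. LOAD T1 → mem=1 r[T1]=1 [LOAD]
3. CAS T1 → mem=2 r[T1]=1 [OK]
4. LOAD T1 → mem=2 r[T1]=2 [LOAD]
5. LOAD T0 → mem=2 r[T0]=2 [LOAD]
6. CAS T0 → mem=3 r[T0]=2 [OK]
7. CAS T2 → mem=3 r[T2]=1 [RETRY]
8. CAS T1 → mem=3 r[T1]=2 [RETRY]
9. LOAD T2 → mem=3 r[T2]=3 [LOAD]
10. CAS T2 → mem=4 r[T2]=3 [OK]
11. LOAD T0 → mem=4 r[T0]=4 [LOAD]
12. CAS T0 → mem=5 r[T0]=4 [OK]
13. LOAD T0 → mem=5 r[T0]=5 [LOAD]
14. CAS T0 → mem=6 r[T0]=5 [OK]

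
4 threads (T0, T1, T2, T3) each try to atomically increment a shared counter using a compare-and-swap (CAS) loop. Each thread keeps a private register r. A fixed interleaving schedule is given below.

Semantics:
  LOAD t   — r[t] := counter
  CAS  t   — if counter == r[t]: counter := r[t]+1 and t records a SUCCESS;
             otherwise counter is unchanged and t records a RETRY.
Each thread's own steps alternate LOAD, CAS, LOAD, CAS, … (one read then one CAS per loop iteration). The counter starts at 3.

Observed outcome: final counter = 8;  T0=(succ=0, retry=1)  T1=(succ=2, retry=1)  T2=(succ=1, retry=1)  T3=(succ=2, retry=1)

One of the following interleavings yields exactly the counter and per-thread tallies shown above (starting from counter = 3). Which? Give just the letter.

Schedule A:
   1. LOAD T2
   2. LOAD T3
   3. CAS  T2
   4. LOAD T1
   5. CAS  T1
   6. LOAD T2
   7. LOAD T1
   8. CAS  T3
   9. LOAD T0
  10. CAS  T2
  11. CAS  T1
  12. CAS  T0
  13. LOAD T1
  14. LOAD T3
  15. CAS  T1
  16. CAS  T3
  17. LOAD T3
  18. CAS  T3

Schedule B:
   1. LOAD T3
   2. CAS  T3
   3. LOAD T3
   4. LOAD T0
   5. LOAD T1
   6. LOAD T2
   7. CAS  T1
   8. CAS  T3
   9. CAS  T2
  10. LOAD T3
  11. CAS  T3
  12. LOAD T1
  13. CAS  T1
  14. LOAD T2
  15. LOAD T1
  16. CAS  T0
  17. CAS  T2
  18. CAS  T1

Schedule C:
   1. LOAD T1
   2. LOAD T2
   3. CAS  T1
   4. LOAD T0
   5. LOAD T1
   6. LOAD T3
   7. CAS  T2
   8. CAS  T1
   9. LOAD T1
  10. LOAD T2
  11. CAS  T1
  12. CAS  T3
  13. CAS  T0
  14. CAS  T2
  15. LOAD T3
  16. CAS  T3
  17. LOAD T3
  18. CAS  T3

B

Run B:
1. LOAD T3 → mem=3 r[T3]=3 [LOAD]
2. CAS T3 → mem=4 r[T3]=3 [OK]
3. LOAD T3 → mem=4 r[T3]=4 [LOAD]
4. LOAD T0 → mem=4 r[T0]=4 [LOAD]
5. LOAD T1 → mem=4 r[T1]=4 [LOAD]
6. LOAD T2 → mem=4 r[T2]=4 [LOAD]
7. CAS T1 → mem=5 r[T1]=4 [OK]
8. CAS T3 → mem=5 r[T3]=4 [RETRY]
9. CAS T2 → mem=5 r[T2]=4 [RETRY]
10. LOAD T3 → mem=5 r[T3]=5 [LOAD]
11. CAS T3 → mem=6 r[T3]=5 [OK]
12. LOAD T1 → mem=6 r[T1]=6 [LOAD]
13. CAS T1 → mem=7 r[T1]=6 [OK]
14. LOAD T2 → mem=7 r[T2]=7 [LOAD]
15. LOAD T1 → mem=7 r[T1]=7 [LOAD]
16. CAS T0 → mem=7 r[T0]=4 [RETRY]
17. CAS T2 → mem=8 r[T2]=7 [OK]
18. CAS T1 → mem=8 r[T1]=7 [RETRY]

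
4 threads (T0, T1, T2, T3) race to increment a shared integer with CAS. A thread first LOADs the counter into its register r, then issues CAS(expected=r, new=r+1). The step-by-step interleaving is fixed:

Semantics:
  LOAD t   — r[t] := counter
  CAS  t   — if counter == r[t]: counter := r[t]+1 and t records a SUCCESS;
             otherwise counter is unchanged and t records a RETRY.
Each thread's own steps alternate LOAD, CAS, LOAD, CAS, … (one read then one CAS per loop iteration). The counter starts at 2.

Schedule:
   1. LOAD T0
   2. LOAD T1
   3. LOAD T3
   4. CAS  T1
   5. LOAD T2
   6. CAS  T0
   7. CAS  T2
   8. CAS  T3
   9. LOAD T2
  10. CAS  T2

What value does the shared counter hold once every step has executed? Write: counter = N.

step 1: T0 LOAD ⇒ load; ctr=2 reg=2
step 2: T1 LOAD ⇒ load; ctr=2 reg=2
step 3: T3 LOAD ⇒ load; ctr=2 reg=2
step 4: T1 CAS ⇒ ok; ctr=3 reg=2
step 5: T2 LOAD ⇒ load; ctr=3 reg=3
step 6: T0 CAS ⇒ retry; ctr=3 reg=2
step 7: T2 CAS ⇒ ok; ctr=4 reg=3
step 8: T3 CAS ⇒ retry; ctr=4 reg=2
step 9: T2 LOAD ⇒ load; ctr=4 reg=4
step 10: T2 CAS ⇒ ok; ctr=5 reg=4

counter = 5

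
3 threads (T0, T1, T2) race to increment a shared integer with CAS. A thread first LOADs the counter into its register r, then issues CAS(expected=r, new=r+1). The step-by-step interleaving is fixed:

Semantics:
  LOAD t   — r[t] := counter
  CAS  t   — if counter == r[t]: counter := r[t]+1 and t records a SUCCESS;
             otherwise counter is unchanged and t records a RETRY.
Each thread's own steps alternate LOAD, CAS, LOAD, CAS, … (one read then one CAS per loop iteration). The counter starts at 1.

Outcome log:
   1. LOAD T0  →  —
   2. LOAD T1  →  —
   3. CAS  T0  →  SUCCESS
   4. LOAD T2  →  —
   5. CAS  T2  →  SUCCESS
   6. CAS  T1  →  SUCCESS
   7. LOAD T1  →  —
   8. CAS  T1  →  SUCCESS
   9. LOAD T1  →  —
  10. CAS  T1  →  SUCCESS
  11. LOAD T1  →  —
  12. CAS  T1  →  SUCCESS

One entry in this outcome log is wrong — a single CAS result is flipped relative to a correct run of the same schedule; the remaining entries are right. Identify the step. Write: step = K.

step = 6

Re-executing:
step 1: T0 LOAD ⇒ load; ctr=1 reg=1
step 2: T1 LOAD ⇒ load; ctr=1 reg=1
step 3: T0 CAS ⇒ ok; ctr=2 reg=1
step 4: T2 LOAD ⇒ load; ctr=2 reg=2
step 5: T2 CAS ⇒ ok; ctr=3 reg=2
step 6: T1 CAS ⇒ retry; ctr=3 reg=1
step 7: T1 LOAD ⇒ load; ctr=3 reg=3
step 8: T1 CAS ⇒ ok; ctr=4 reg=3
step 9: T1 LOAD ⇒ load; ctr=4 reg=4
step 10: T1 CAS ⇒ ok; ctr=5 reg=4
step 11: T1 LOAD ⇒ load; ctr=5 reg=5
step 12: T1 CAS ⇒ ok; ctr=6 reg=5
Mismatch at 6.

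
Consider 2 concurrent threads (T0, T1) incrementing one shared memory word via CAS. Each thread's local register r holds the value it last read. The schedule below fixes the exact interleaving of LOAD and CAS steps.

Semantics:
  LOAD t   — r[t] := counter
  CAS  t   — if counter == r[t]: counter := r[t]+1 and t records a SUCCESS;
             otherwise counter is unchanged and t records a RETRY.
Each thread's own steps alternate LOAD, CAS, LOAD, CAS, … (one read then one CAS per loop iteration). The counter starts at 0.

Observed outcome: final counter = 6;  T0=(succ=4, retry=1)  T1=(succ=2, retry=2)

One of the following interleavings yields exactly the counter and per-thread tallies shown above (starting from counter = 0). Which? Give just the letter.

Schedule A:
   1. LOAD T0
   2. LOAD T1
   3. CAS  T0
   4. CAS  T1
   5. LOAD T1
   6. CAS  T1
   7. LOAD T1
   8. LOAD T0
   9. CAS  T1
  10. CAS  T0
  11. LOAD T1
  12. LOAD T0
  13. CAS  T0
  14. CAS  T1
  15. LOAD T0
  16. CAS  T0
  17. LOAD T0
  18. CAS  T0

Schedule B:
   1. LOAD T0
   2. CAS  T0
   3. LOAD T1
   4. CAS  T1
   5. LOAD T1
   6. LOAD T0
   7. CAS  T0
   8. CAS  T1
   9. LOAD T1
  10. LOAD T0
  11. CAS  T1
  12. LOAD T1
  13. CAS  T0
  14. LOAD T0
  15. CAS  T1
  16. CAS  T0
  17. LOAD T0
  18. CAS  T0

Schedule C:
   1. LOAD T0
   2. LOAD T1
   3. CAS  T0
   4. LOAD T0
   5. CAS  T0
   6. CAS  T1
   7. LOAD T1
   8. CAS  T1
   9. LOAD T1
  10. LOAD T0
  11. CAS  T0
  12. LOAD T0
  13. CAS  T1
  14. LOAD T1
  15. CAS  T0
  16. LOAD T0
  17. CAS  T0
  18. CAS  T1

A

Run A:
#1 T0 reads 0
#2 T1 reads 0
#3 T0 CAS(0→1) writes; counter now 1
#4 T1 CAS(0→1) fails; counter now 1
#5 T1 reads 1
#6 T1 CAS(1→2) writes; counter now 2
#7 T1 reads 2
#8 T0 reads 2
#9 T1 CAS(2→3) writes; counter now 3
#10 T0 CAS(2→3) fails; counter now 3
#11 T1 reads 3
#12 T0 reads 3
#13 T0 CAS(3→4) writes; counter now 4
#14 T1 CAS(3→4) fails; counter now 4
#15 T0 reads 4
#16 T0 CAS(4→5) writes; counter now 5
#17 T0 reads 5
#18 T0 CAS(5→6) writes; counter now 6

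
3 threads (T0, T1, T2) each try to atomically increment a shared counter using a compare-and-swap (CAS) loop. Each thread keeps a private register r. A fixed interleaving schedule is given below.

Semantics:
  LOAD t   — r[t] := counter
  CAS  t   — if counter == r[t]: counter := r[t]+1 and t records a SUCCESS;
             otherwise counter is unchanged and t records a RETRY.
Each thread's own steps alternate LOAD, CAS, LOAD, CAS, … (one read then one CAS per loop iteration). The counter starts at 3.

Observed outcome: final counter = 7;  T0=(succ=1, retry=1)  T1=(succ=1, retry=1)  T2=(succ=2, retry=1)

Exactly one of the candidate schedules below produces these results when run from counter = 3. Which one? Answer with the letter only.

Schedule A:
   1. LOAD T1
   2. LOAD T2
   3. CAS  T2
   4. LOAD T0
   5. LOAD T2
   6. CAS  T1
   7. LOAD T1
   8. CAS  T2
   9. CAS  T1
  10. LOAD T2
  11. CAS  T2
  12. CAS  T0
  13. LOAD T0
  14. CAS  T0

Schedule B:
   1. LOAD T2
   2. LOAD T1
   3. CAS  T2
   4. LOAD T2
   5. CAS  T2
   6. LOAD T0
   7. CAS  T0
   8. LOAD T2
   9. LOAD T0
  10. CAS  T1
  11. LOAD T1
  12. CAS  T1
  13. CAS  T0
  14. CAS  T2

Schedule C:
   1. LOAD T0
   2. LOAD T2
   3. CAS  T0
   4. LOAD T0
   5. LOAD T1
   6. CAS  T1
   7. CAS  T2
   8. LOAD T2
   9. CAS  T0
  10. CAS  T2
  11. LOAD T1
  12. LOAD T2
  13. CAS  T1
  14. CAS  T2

Tracing schedule B:
   1) LOAD T2:  M=3  r_T2=3
   2) LOAD T1:  M=3  r_T1=3
   3) CAS  T2:  M=4  r_T2=3 ✓
   4) LOAD T2:  M=4  r_T2=4
   5) CAS  T2:  M=5  r_T2=4 ✓
   6) LOAD T0:  M=5  r_T0=5
   7) CAS  T0:  M=6  r_T0=5 ✓
   8) LOAD T2:  M=6  r_T2=6
   9) LOAD T0:  M=6  r_T0=6
  10) CAS  T1:  M=6  r_T1=3 ✗
  11) LOAD T1:  M=6  r_T1=6
  12) CAS  T1:  M=7  r_T1=6 ✓
  13) CAS  T0:  M=7  r_T0=6 ✗
  14) CAS  T2:  M=7  r_T2=6 ✗

B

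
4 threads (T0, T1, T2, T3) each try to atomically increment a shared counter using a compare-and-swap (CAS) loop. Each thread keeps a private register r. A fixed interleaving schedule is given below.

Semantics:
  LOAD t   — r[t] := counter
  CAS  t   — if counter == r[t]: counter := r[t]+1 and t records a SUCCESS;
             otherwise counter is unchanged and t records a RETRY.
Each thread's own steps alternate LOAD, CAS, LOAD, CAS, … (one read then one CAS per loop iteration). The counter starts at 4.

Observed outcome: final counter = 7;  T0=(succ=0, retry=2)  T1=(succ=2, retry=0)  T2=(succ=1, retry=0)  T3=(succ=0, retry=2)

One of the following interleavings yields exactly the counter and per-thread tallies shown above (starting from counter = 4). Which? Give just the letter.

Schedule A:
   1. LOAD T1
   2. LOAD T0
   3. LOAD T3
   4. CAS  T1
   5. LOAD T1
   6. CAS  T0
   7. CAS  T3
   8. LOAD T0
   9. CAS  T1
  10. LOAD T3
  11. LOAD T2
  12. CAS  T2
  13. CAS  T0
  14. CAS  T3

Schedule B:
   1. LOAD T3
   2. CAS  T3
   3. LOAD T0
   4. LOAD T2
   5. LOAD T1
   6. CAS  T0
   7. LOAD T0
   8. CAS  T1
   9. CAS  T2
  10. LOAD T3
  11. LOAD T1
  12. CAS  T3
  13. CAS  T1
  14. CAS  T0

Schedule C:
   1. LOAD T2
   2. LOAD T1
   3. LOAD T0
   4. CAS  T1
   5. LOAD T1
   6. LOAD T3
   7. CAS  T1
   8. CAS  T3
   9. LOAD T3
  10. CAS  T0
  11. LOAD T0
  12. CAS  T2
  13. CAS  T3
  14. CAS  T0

A

Simulating candidate A:
1. LOAD T1 → mem=4 r[T1]=4 [LOAD]
2. LOAD T0 → mem=4 r[T0]=4 [LOAD]
3. LOAD T3 → mem=4 r[T3]=4 [LOAD]
4. CAS T1 → mem=5 r[T1]=4 [OK]
5. LOAD T1 → mem=5 r[T1]=5 [LOAD]
6. CAS T0 → mem=5 r[T0]=4 [RETRY]
7. CAS T3 → mem=5 r[T3]=4 [RETRY]
8. LOAD T0 → mem=5 r[T0]=5 [LOAD]
9. CAS T1 → mem=6 r[T1]=5 [OK]
10. LOAD T3 → mem=6 r[T3]=6 [LOAD]
11. LOAD T2 → mem=6 r[T2]=6 [LOAD]
12. CAS T2 → mem=7 r[T2]=6 [OK]
13. CAS T0 → mem=7 r[T0]=5 [RETRY]
14. CAS T3 → mem=7 r[T3]=6 [RETRY]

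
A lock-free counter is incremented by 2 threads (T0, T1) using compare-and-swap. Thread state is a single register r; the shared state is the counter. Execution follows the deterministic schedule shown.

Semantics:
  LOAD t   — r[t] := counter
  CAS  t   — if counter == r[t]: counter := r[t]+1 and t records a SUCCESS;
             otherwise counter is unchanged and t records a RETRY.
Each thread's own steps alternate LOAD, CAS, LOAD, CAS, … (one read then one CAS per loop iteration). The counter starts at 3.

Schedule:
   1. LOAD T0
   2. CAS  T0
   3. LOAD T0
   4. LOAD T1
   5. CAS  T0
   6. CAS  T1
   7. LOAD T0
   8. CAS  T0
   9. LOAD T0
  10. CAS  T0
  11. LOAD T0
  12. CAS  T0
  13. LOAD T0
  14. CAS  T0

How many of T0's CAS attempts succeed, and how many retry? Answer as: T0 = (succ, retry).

[1] T0.load  rd  (counter 3, T0.r 3)
[2] T0.cas  hit  (counter 4, T0.r 3)
[3] T0.load  rd  (counter 4, T0.r 4)
[4] T1.load  rd  (counter 4, T1.r 4)
[5] T0.cas  hit  (counter 5, T0.r 4)
[6] T1.cas  miss  (counter 5, T1.r 4)
[7] T0.load  rd  (counter 5, T0.r 5)
[8] T0.cas  hit  (counter 6, T0.r 5)
[9] T0.load  rd  (counter 6, T0.r 6)
[10] T0.cas  hit  (counter 7, T0.r 6)
[11] T0.load  rd  (counter 7, T0.r 7)
[12] T0.cas  hit  (counter 8, T0.r 7)
[13] T0.load  rd  (counter 8, T0.r 8)
[14] T0.cas  hit  (counter 9, T0.r 8)

T0 = (6, 0)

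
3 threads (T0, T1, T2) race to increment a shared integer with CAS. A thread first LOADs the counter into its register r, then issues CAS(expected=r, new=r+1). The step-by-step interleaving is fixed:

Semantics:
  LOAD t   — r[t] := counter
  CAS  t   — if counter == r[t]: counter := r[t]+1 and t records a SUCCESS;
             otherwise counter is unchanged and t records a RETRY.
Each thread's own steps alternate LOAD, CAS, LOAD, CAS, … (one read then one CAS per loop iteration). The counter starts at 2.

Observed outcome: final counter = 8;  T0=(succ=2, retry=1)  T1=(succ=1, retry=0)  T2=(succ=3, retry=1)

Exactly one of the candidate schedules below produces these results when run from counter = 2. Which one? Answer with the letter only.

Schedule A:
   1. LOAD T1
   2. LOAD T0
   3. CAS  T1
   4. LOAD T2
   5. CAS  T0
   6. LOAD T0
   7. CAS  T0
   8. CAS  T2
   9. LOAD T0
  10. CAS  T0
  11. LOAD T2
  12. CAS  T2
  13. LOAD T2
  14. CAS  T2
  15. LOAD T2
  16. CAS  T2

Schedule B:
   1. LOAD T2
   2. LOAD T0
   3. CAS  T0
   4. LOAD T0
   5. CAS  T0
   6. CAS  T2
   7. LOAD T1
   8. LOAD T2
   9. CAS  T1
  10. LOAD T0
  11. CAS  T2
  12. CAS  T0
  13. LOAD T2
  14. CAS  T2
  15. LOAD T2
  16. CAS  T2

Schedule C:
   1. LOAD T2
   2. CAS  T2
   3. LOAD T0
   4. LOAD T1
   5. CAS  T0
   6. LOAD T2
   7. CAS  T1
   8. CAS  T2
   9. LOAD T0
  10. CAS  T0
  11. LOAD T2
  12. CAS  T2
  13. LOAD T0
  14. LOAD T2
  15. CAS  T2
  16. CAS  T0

Tracing schedule A:
T1 LOAD — after: cnt=2, r=2 — load
T0 LOAD — after: cnt=2, r=2 — load
T1 CAS — after: cnt=3, r=2 — ok
T2 LOAD — after: cnt=3, r=3 — load
T0 CAS — after: cnt=3, r=2 — retry
T0 LOAD — after: cnt=3, r=3 — load
T0 CAS — after: cnt=4, r=3 — ok
T2 CAS — after: cnt=4, r=3 — retry
T0 LOAD — after: cnt=4, r=4 — load
T0 CAS — after: cnt=5, r=4 — ok
T2 LOAD — after: cnt=5, r=5 — load
T2 CAS — after: cnt=6, r=5 — ok
T2 LOAD — after: cnt=6, r=6 — load
T2 CAS — after: cnt=7, r=6 — ok
T2 LOAD — after: cnt=7, r=7 — load
T2 CAS — after: cnt=8, r=7 — ok

A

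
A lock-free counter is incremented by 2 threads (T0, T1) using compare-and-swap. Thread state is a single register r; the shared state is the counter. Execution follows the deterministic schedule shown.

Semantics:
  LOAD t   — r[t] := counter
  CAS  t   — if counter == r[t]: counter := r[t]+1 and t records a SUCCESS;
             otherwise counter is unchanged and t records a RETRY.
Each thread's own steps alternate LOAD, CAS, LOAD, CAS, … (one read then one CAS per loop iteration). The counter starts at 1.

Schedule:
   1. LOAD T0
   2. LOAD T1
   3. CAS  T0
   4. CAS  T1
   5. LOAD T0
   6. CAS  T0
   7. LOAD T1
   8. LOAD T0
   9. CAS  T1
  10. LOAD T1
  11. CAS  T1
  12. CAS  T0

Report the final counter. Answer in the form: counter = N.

counter = 5

1. LOAD T0 → mem=1 r[T0]=1 [LOAD]
2. LOAD T1 → mem=1 r[T1]=1 [LOAD]
3. CAS T0 → mem=2 r[T0]=1 [OK]
4. CAS T1 → mem=2 r[T1]=1 [RETRY]
5. LOAD T0 → mem=2 r[T0]=2 [LOAD]
6. CAS T0 → mem=3 r[T0]=2 [OK]
7. LOAD T1 → mem=3 r[T1]=3 [LOAD]
8. LOAD T0 → mem=3 r[T0]=3 [LOAD]
9. CAS T1 → mem=4 r[T1]=3 [OK]
10. LOAD T1 → mem=4 r[T1]=4 [LOAD]
11. CAS T1 → mem=5 r[T1]=4 [OK]
12. CAS T0 → mem=5 r[T0]=3 [RETRY]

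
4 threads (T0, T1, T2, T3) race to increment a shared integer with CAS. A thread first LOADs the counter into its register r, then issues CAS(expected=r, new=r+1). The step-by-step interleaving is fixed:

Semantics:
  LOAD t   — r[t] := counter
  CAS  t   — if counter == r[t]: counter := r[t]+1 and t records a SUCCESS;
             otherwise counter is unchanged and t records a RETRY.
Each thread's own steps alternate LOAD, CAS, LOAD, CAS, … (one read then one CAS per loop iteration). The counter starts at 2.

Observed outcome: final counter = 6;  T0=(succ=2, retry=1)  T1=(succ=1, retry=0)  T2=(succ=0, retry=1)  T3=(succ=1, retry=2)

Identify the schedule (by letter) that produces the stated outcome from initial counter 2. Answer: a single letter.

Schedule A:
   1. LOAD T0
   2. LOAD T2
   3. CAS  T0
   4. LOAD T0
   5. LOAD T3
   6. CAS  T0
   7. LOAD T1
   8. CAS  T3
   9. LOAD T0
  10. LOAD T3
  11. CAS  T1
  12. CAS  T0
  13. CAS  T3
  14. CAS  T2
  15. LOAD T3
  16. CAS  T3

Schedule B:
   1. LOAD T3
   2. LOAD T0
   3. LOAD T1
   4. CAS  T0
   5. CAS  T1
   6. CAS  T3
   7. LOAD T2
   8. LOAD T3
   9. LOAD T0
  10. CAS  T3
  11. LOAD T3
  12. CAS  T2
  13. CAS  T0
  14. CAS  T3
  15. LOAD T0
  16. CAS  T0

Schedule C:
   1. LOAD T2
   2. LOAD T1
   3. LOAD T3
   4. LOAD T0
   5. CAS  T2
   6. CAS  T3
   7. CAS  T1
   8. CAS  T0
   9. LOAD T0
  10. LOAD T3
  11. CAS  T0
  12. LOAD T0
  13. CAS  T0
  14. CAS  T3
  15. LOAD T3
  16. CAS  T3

Simulating candidate A:
1. LOAD T0 → mem=2 r[T0]=2 [LOAD]
2. LOAD T2 → mem=2 r[T2]=2 [LOAD]
3. CAS T0 → mem=3 r[T0]=2 [OK]
4. LOAD T0 → mem=3 r[T0]=3 [LOAD]
5. LOAD T3 → mem=3 r[T3]=3 [LOAD]
6. CAS T0 → mem=4 r[T0]=3 [OK]
7. LOAD T1 → mem=4 r[T1]=4 [LOAD]
8. CAS T3 → mem=4 r[T3]=3 [RETRY]
9. LOAD T0 → mem=4 r[T0]=4 [LOAD]
10. LOAD T3 → mem=4 r[T3]=4 [LOAD]
11. CAS T1 → mem=5 r[T1]=4 [OK]
12. CAS T0 → mem=5 r[T0]=4 [RETRY]
13. CAS T3 → mem=5 r[T3]=4 [RETRY]
14. CAS T2 → mem=5 r[T2]=2 [RETRY]
15. LOAD T3 → mem=5 r[T3]=5 [LOAD]
16. CAS T3 → mem=6 r[T3]=5 [OK]

A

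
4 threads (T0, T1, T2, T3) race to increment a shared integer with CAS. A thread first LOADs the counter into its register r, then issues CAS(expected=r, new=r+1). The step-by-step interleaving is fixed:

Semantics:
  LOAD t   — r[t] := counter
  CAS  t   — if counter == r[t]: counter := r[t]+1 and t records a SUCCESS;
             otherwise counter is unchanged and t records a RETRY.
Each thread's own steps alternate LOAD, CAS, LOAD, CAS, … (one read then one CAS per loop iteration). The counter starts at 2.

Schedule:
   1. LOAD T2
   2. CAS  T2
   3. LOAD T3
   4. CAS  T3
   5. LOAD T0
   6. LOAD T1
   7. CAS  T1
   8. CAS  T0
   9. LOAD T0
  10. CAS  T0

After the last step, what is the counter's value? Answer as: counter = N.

counter = 6

[1] T2.load  rd  (counter 2, T2.r 2)
[2] T2.cas  hit  (counter 3, T2.r 2)
[3] T3.load  rd  (counter 3, T3.r 3)
[4] T3.cas  hit  (counter 4, T3.r 3)
[5] T0.load  rd  (counter 4, T0.r 4)
[6] T1.load  rd  (counter 4, T1.r 4)
[7] T1.cas  hit  (counter 5, T1.r 4)
[8] T0.cas  miss  (counter 5, T0.r 4)
[9] T0.load  rd  (counter 5, T0.r 5)
[10] T0.cas  hit  (counter 6, T0.r 5)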